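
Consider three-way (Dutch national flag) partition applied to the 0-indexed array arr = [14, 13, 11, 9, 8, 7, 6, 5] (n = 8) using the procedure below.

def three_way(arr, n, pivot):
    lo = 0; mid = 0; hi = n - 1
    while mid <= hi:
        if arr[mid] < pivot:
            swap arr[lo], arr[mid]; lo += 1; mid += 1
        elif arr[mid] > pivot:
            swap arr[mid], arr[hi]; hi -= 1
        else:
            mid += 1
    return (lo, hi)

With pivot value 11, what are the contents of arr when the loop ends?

[5, 6, 9, 8, 7, 11, 13, 14]

pivot = 11; lo=0, mid=0, hi=7
arr[mid]=14>11: swap arr[0],arr[7]; hi=6 → [5, 13, 11, 9, 8, 7, 6, 14]
arr[mid]=5<11: swap arr[0],arr[0]; lo=1,mid=1 → [5, 13, 11, 9, 8, 7, 6, 14]
arr[mid]=13>11: swap arr[1],arr[6]; hi=5 → [5, 6, 11, 9, 8, 7, 13, 14]
arr[mid]=6<11: swap arr[1],arr[1]; lo=2,mid=2 → [5, 6, 11, 9, 8, 7, 13, 14]
arr[mid]=11=11: mid=3
arr[mid]=9<11: swap arr[2],arr[3]; lo=3,mid=4 → [5, 6, 9, 11, 8, 7, 13, 14]
arr[mid]=8<11: swap arr[3],arr[4]; lo=4,mid=5 → [5, 6, 9, 8, 11, 7, 13, 14]
arr[mid]=7<11: swap arr[4],arr[5]; lo=5,mid=6 → [5, 6, 9, 8, 7, 11, 13, 14]
end: lo=5, hi=5; arr = [5, 6, 9, 8, 7, 11, 13, 14]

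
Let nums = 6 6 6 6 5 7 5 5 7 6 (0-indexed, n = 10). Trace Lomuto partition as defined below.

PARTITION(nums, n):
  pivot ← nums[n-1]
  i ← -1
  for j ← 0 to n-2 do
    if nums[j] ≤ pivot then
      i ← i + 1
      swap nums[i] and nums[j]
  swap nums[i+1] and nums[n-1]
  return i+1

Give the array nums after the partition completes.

pivot = nums[9] = 6; i = -1
j=0: nums[0]=6 ≤ 6 → i=0, swap nums[0],nums[0] (no change) → 6 6 6 6 5 7 5 5 7 6
j=1: nums[1]=6 ≤ 6 → i=1, swap nums[1],nums[1] (no change) → 6 6 6 6 5 7 5 5 7 6
j=2: nums[2]=6 ≤ 6 → i=2, swap nums[2],nums[2] (no change) → 6 6 6 6 5 7 5 5 7 6
j=3: nums[3]=6 ≤ 6 → i=3, swap nums[3],nums[3] (no change) → 6 6 6 6 5 7 5 5 7 6
j=4: nums[4]=5 ≤ 6 → i=4, swap nums[4],nums[4] (no change) → 6 6 6 6 5 7 5 5 7 6
j=5: nums[5]=7 > 6 → no swap
j=6: nums[6]=5 ≤ 6 → i=5, swap nums[5],nums[6] → 6 6 6 6 5 5 7 5 7 6
j=7: nums[7]=5 ≤ 6 → i=6, swap nums[6],nums[7] → 6 6 6 6 5 5 5 7 7 6
j=8: nums[8]=7 > 6 → no swap
final swap nums[7],nums[9] → 6 6 6 6 5 5 5 6 7 7; return 7

6 6 6 6 5 5 5 6 7 7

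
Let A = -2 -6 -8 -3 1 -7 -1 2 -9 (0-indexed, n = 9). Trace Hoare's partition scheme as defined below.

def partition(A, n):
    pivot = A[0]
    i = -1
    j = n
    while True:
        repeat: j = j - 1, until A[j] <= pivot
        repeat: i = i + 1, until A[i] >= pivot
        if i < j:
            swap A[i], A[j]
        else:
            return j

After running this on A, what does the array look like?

-9 -6 -8 -3 -7 1 -1 2 -2

pivot=-2
j stops at 8 (-9), i stops at 0 (-2); swap ⇒ -9 -6 -8 -3 1 -7 -1 2 -2
j stops at 5 (-7), i stops at 4 (1); swap ⇒ -9 -6 -8 -3 -7 1 -1 2 -2
j stops at 4, i stops at 5; i≥j ⇒ return 4. A=-9 -6 -8 -3 -7 1 -1 2 -2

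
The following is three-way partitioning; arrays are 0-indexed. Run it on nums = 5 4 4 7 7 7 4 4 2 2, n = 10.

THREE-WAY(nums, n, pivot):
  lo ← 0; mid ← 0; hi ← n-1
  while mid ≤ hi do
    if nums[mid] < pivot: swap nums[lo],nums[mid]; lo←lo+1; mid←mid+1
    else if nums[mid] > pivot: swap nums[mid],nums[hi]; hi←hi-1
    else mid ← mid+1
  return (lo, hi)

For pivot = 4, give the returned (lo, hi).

pivot = 4; lo=0, mid=0, hi=9
nums[mid]=5>4: swap nums[0],nums[9]; hi=8 → 2 4 4 7 7 7 4 4 2 5
nums[mid]=2<4: swap nums[0],nums[0]; lo=1,mid=1 → 2 4 4 7 7 7 4 4 2 5
nums[mid]=4=4: mid=2
nums[mid]=4=4: mid=3
nums[mid]=7>4: swap nums[3],nums[8]; hi=7 → 2 4 4 2 7 7 4 4 7 5
nums[mid]=2<4: swap nums[1],nums[3]; lo=2,mid=4 → 2 2 4 4 7 7 4 4 7 5
nums[mid]=7>4: swap nums[4],nums[7]; hi=6 → 2 2 4 4 4 7 4 7 7 5
nums[mid]=4=4: mid=5
nums[mid]=7>4: swap nums[5],nums[6]; hi=5 → 2 2 4 4 4 4 7 7 7 5
nums[mid]=4=4: mid=6
end: lo=2, hi=5; nums = 2 2 4 4 4 4 7 7 7 5

(2, 5)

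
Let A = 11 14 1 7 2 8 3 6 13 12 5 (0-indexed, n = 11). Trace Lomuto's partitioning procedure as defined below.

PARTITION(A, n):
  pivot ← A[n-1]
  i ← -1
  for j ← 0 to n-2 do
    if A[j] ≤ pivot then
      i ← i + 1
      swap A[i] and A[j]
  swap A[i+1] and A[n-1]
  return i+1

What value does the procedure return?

pivot = A[10] = 5; i = -1
j=0: A[0]=11 > 5 → no swap
j=1: A[1]=14 > 5 → no swap
j=2: A[2]=1 ≤ 5 → i=0, swap A[0],A[2] → 1 14 11 7 2 8 3 6 13 12 5
j=3: A[3]=7 > 5 → no swap
j=4: A[4]=2 ≤ 5 → i=1, swap A[1],A[4] → 1 2 11 7 14 8 3 6 13 12 5
j=5: A[5]=8 > 5 → no swap
j=6: A[6]=3 ≤ 5 → i=2, swap A[2],A[6] → 1 2 3 7 14 8 11 6 13 12 5
j=7: A[7]=6 > 5 → no swap
j=8: A[8]=13 > 5 → no swap
j=9: A[9]=12 > 5 → no swap
final swap A[3],A[10] → 1 2 3 5 14 8 11 6 13 12 7; return 3

3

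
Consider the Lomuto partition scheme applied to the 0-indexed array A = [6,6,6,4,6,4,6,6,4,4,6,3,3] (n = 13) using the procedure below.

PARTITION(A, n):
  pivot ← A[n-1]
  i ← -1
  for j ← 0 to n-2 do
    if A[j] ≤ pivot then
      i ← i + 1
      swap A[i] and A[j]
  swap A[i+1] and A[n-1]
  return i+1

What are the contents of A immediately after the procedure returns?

pivot = A[12] = 3; i = -1
j=0: A[0]=6 > 3 → no swap
j=1: A[1]=6 > 3 → no swap
j=2: A[2]=6 > 3 → no swap
j=3: A[3]=4 > 3 → no swap
j=4: A[4]=6 > 3 → no swap
j=5: A[5]=4 > 3 → no swap
j=6: A[6]=6 > 3 → no swap
j=7: A[7]=6 > 3 → no swap
j=8: A[8]=4 > 3 → no swap
j=9: A[9]=4 > 3 → no swap
j=10: A[10]=6 > 3 → no swap
j=11: A[11]=3 ≤ 3 → i=0, swap A[0],A[11] → [3,6,6,4,6,4,6,6,4,4,6,6,3]
final swap A[1],A[12] → [3,3,6,4,6,4,6,6,4,4,6,6,6]; return 1

[3,3,6,4,6,4,6,6,4,4,6,6,6]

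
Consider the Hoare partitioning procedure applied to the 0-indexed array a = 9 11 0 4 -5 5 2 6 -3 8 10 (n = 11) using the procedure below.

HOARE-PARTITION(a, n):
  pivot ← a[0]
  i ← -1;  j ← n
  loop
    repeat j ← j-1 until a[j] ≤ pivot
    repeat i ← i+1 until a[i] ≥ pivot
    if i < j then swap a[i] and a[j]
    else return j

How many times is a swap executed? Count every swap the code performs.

2

pivot = a[0] = 9; i = -1, j = 11
j→9 (a[9]=8≤9), i→0 (a[0]=9≥9); i<j, swap → 8 11 0 4 -5 5 2 6 -3 9 10
j→8 (a[8]=-3≤9), i→1 (a[1]=11≥9); i<j, swap → 8 -3 0 4 -5 5 2 6 11 9 10
j→7, i→8; i≥j, return j=7. a = 8 -3 0 4 -5 5 2 6 11 9 10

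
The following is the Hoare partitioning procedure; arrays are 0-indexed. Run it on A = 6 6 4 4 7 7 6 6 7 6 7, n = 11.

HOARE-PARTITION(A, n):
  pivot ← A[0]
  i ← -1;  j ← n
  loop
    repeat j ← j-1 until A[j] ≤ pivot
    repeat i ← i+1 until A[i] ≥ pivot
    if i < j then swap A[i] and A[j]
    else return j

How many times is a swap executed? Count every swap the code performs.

3

pivot = A[0] = 6; i = -1, j = 11
j→9 (A[9]=6≤6), i→0 (A[0]=6≥6); i<j, swap → 6 6 4 4 7 7 6 6 7 6 7
j→7 (A[7]=6≤6), i→1 (A[1]=6≥6); i<j, swap → 6 6 4 4 7 7 6 6 7 6 7
j→6 (A[6]=6≤6), i→4 (A[4]=7≥6); i<j, swap → 6 6 4 4 6 7 7 6 7 6 7
j→4, i→5; i≥j, return j=4. A = 6 6 4 4 6 7 7 6 7 6 7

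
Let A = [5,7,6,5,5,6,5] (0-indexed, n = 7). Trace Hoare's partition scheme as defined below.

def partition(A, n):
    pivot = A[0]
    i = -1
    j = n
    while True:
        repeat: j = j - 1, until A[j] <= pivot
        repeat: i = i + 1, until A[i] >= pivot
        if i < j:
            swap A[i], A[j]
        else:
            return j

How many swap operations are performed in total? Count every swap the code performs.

pivot = A[0] = 5; i = -1, j = 7
j→6 (A[6]=5≤5), i→0 (A[0]=5≥5); i<j, swap → [5,7,6,5,5,6,5]
j→4 (A[4]=5≤5), i→1 (A[1]=7≥5); i<j, swap → [5,5,6,5,7,6,5]
j→3 (A[3]=5≤5), i→2 (A[2]=6≥5); i<j, swap → [5,5,5,6,7,6,5]
j→2, i→3; i≥j, return j=2. A = [5,5,5,6,7,6,5]

3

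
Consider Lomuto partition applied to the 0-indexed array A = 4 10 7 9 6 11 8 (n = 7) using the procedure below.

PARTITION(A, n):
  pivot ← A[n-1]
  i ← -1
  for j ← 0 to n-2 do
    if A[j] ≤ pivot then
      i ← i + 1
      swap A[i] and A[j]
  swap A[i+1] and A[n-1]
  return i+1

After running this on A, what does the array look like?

pivot = A[6] = 8; i = -1
j=0: A[0]=4 ≤ 8 → i=0, swap A[0],A[0] (no change) → 4 10 7 9 6 11 8
j=1: A[1]=10 > 8 → no swap
j=2: A[2]=7 ≤ 8 → i=1, swap A[1],A[2] → 4 7 10 9 6 11 8
j=3: A[3]=9 > 8 → no swap
j=4: A[4]=6 ≤ 8 → i=2, swap A[2],A[4] → 4 7 6 9 10 11 8
j=5: A[5]=11 > 8 → no swap
final swap A[3],A[6] → 4 7 6 8 10 11 9; return 3

4 7 6 8 10 11 9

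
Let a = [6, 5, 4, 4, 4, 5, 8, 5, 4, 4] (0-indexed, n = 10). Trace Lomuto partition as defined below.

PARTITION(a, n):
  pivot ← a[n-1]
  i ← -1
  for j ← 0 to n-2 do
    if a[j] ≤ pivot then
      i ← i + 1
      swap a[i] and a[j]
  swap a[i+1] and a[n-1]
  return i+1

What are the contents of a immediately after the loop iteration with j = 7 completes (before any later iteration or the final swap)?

[4, 4, 4, 5, 6, 5, 8, 5, 4, 4]

pivot=4, i=-1
j=0: 6>4, skip
j=1: 5>4, skip
j=2: 4≤4, i=0, swap(0,2) ⇒ [4, 5, 6, 4, 4, 5, 8, 5, 4, 4]
j=3: 4≤4, i=1, swap(1,3) ⇒ [4, 4, 6, 5, 4, 5, 8, 5, 4, 4]
j=4: 4≤4, i=2, swap(2,4) ⇒ [4, 4, 4, 5, 6, 5, 8, 5, 4, 4]
j=5: 5>4, skip
j=6: 8>4, skip
j=7: 5>4, skip
(after j=7) a = [4, 4, 4, 5, 6, 5, 8, 5, 4, 4]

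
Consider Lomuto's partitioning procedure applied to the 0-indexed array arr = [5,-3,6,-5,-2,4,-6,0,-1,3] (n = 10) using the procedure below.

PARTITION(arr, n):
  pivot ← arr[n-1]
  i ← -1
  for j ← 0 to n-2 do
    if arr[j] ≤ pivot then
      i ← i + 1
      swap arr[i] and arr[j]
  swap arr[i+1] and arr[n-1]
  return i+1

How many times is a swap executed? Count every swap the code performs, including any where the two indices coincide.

pivot=3, i=-1
j=0: 5>3, skip
j=1: -3≤3, i=0, swap(0,1) ⇒ [-3,5,6,-5,-2,4,-6,0,-1,3]
j=2: 6>3, skip
j=3: -5≤3, i=1, swap(1,3) ⇒ [-3,-5,6,5,-2,4,-6,0,-1,3]
j=4: -2≤3, i=2, swap(2,4) ⇒ [-3,-5,-2,5,6,4,-6,0,-1,3]
j=5: 4>3, skip
j=6: -6≤3, i=3, swap(3,6) ⇒ [-3,-5,-2,-6,6,4,5,0,-1,3]
j=7: 0≤3, i=4, swap(4,7) ⇒ [-3,-5,-2,-6,0,4,5,6,-1,3]
j=8: -1≤3, i=5, swap(5,8) ⇒ [-3,-5,-2,-6,0,-1,5,6,4,3]
swap(6,9) ⇒ [-3,-5,-2,-6,0,-1,3,6,4,5]; return 6

7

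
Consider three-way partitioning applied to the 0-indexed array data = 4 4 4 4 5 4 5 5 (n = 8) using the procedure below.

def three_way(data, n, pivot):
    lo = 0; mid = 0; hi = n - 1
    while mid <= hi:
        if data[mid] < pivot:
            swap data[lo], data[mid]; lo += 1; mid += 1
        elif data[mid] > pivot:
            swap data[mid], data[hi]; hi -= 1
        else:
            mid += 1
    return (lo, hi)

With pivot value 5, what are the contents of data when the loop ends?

4 4 4 4 4 5 5 5

lo=0 mid=0 hi=7
4<5: swap(0,0), lo=1 mid=1 ⇒ 4 4 4 4 5 4 5 5
4<5: swap(1,1), lo=2 mid=2 ⇒ 4 4 4 4 5 4 5 5
4<5: swap(2,2), lo=3 mid=3 ⇒ 4 4 4 4 5 4 5 5
4<5: swap(3,3), lo=4 mid=4 ⇒ 4 4 4 4 5 4 5 5
5=5: mid=5
4<5: swap(4,5), lo=5 mid=6 ⇒ 4 4 4 4 4 5 5 5
5=5: mid=7
5=5: mid=8
done. lo=5 hi=7; data=4 4 4 4 4 5 5 5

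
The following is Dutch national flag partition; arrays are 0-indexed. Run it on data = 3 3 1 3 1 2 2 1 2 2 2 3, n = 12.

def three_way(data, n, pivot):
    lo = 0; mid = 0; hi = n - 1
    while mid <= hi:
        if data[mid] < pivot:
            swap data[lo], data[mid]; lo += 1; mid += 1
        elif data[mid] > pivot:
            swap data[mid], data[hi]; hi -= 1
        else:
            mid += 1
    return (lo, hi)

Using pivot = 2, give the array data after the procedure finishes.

1 1 1 2 2 2 2 2 3 3 3 3

lo=0 mid=0 hi=11
3>2: swap(0,11), hi=10 ⇒ 3 3 1 3 1 2 2 1 2 2 2 3
3>2: swap(0,10), hi=9 ⇒ 2 3 1 3 1 2 2 1 2 2 3 3
2=2: mid=1
3>2: swap(1,9), hi=8 ⇒ 2 2 1 3 1 2 2 1 2 3 3 3
2=2: mid=2
1<2: swap(0,2), lo=1 mid=3 ⇒ 1 2 2 3 1 2 2 1 2 3 3 3
3>2: swap(3,8), hi=7 ⇒ 1 2 2 2 1 2 2 1 3 3 3 3
2=2: mid=4
1<2: swap(1,4), lo=2 mid=5 ⇒ 1 1 2 2 2 2 2 1 3 3 3 3
2=2: mid=6
2=2: mid=7
1<2: swap(2,7), lo=3 mid=8 ⇒ 1 1 1 2 2 2 2 2 3 3 3 3
done. lo=3 hi=7; data=1 1 1 2 2 2 2 2 3 3 3 3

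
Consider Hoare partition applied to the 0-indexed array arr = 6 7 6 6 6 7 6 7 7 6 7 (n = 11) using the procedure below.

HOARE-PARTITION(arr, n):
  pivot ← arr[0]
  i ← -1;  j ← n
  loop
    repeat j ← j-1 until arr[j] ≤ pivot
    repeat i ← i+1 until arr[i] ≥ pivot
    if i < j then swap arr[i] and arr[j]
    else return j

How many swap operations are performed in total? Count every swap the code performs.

3

pivot = arr[0] = 6; i = -1, j = 11
j→9 (arr[9]=6≤6), i→0 (arr[0]=6≥6); i<j, swap → 6 7 6 6 6 7 6 7 7 6 7
j→6 (arr[6]=6≤6), i→1 (arr[1]=7≥6); i<j, swap → 6 6 6 6 6 7 7 7 7 6 7
j→4 (arr[4]=6≤6), i→2 (arr[2]=6≥6); i<j, swap → 6 6 6 6 6 7 7 7 7 6 7
j→3, i→3; i≥j, return j=3. arr = 6 6 6 6 6 7 7 7 7 6 7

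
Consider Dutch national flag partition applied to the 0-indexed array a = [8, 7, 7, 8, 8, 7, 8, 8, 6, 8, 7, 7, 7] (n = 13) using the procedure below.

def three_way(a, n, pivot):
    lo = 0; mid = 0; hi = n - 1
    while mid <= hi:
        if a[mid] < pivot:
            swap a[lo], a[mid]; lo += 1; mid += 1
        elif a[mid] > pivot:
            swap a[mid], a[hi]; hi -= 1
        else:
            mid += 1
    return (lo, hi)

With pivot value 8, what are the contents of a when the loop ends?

lo=0 mid=0 hi=12
8=8: mid=1
7<8: swap(0,1), lo=1 mid=2 ⇒ [7, 8, 7, 8, 8, 7, 8, 8, 6, 8, 7, 7, 7]
7<8: swap(1,2), lo=2 mid=3 ⇒ [7, 7, 8, 8, 8, 7, 8, 8, 6, 8, 7, 7, 7]
8=8: mid=4
8=8: mid=5
7<8: swap(2,5), lo=3 mid=6 ⇒ [7, 7, 7, 8, 8, 8, 8, 8, 6, 8, 7, 7, 7]
8=8: mid=7
8=8: mid=8
6<8: swap(3,8), lo=4 mid=9 ⇒ [7, 7, 7, 6, 8, 8, 8, 8, 8, 8, 7, 7, 7]
8=8: mid=10
7<8: swap(4,10), lo=5 mid=11 ⇒ [7, 7, 7, 6, 7, 8, 8, 8, 8, 8, 8, 7, 7]
7<8: swap(5,11), lo=6 mid=12 ⇒ [7, 7, 7, 6, 7, 7, 8, 8, 8, 8, 8, 8, 7]
7<8: swap(6,12), lo=7 mid=13 ⇒ [7, 7, 7, 6, 7, 7, 7, 8, 8, 8, 8, 8, 8]
done. lo=7 hi=12; a=[7, 7, 7, 6, 7, 7, 7, 8, 8, 8, 8, 8, 8]

[7, 7, 7, 6, 7, 7, 7, 8, 8, 8, 8, 8, 8]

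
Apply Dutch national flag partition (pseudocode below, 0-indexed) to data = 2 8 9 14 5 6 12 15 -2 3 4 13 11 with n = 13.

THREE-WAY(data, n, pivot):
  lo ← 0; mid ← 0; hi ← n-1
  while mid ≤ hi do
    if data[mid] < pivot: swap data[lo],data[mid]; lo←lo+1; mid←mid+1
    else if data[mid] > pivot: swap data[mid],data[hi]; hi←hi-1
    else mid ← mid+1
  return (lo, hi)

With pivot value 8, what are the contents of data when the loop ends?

2 4 3 5 6 -2 8 15 12 14 13 11 9

pivot = 8; lo=0, mid=0, hi=12
data[mid]=2<8: swap data[0],data[0]; lo=1,mid=1 → 2 8 9 14 5 6 12 15 -2 3 4 13 11
data[mid]=8=8: mid=2
data[mid]=9>8: swap data[2],data[12]; hi=11 → 2 8 11 14 5 6 12 15 -2 3 4 13 9
data[mid]=11>8: swap data[2],data[11]; hi=10 → 2 8 13 14 5 6 12 15 -2 3 4 11 9
data[mid]=13>8: swap data[2],data[10]; hi=9 → 2 8 4 14 5 6 12 15 -2 3 13 11 9
data[mid]=4<8: swap data[1],data[2]; lo=2,mid=3 → 2 4 8 14 5 6 12 15 -2 3 13 11 9
data[mid]=14>8: swap data[3],data[9]; hi=8 → 2 4 8 3 5 6 12 15 -2 14 13 11 9
data[mid]=3<8: swap data[2],data[3]; lo=3,mid=4 → 2 4 3 8 5 6 12 15 -2 14 13 11 9
data[mid]=5<8: swap data[3],data[4]; lo=4,mid=5 → 2 4 3 5 8 6 12 15 -2 14 13 11 9
data[mid]=6<8: swap data[4],data[5]; lo=5,mid=6 → 2 4 3 5 6 8 12 15 -2 14 13 11 9
data[mid]=12>8: swap data[6],data[8]; hi=7 → 2 4 3 5 6 8 -2 15 12 14 13 11 9
data[mid]=-2<8: swap data[5],data[6]; lo=6,mid=7 → 2 4 3 5 6 -2 8 15 12 14 13 11 9
data[mid]=15>8: swap data[7],data[7]; hi=6 → 2 4 3 5 6 -2 8 15 12 14 13 11 9
end: lo=6, hi=6; data = 2 4 3 5 6 -2 8 15 12 14 13 11 9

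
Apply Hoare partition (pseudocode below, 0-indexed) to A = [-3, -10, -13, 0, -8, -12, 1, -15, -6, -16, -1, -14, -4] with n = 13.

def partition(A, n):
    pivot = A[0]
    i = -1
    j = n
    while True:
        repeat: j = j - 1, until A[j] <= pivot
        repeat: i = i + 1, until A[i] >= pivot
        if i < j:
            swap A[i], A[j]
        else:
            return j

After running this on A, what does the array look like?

[-4, -10, -13, -14, -8, -12, -16, -15, -6, 1, -1, 0, -3]

pivot=-3
j stops at 12 (-4), i stops at 0 (-3); swap ⇒ [-4, -10, -13, 0, -8, -12, 1, -15, -6, -16, -1, -14, -3]
j stops at 11 (-14), i stops at 3 (0); swap ⇒ [-4, -10, -13, -14, -8, -12, 1, -15, -6, -16, -1, 0, -3]
j stops at 9 (-16), i stops at 6 (1); swap ⇒ [-4, -10, -13, -14, -8, -12, -16, -15, -6, 1, -1, 0, -3]
j stops at 8, i stops at 9; i≥j ⇒ return 8. A=[-4, -10, -13, -14, -8, -12, -16, -15, -6, 1, -1, 0, -3]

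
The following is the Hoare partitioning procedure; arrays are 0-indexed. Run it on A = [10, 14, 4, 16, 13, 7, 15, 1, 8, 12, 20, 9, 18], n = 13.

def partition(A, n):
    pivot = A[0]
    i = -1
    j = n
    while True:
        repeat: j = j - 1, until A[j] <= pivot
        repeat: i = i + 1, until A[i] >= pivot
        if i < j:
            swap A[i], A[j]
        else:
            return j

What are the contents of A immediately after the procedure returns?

pivot = A[0] = 10; i = -1, j = 13
j→11 (A[11]=9≤10), i→0 (A[0]=10≥10); i<j, swap → [9, 14, 4, 16, 13, 7, 15, 1, 8, 12, 20, 10, 18]
j→8 (A[8]=8≤10), i→1 (A[1]=14≥10); i<j, swap → [9, 8, 4, 16, 13, 7, 15, 1, 14, 12, 20, 10, 18]
j→7 (A[7]=1≤10), i→3 (A[3]=16≥10); i<j, swap → [9, 8, 4, 1, 13, 7, 15, 16, 14, 12, 20, 10, 18]
j→5 (A[5]=7≤10), i→4 (A[4]=13≥10); i<j, swap → [9, 8, 4, 1, 7, 13, 15, 16, 14, 12, 20, 10, 18]
j→4, i→5; i≥j, return j=4. A = [9, 8, 4, 1, 7, 13, 15, 16, 14, 12, 20, 10, 18]

[9, 8, 4, 1, 7, 13, 15, 16, 14, 12, 20, 10, 18]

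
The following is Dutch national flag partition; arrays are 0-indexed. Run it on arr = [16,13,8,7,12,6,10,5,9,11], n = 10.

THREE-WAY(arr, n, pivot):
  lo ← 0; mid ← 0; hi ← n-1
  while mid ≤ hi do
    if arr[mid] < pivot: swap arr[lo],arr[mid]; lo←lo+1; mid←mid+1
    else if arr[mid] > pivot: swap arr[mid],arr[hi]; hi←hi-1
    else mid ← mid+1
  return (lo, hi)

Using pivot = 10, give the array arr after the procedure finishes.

[9,5,8,7,6,10,12,13,11,16]

pivot = 10; lo=0, mid=0, hi=9
arr[mid]=16>10: swap arr[0],arr[9]; hi=8 → [11,13,8,7,12,6,10,5,9,16]
arr[mid]=11>10: swap arr[0],arr[8]; hi=7 → [9,13,8,7,12,6,10,5,11,16]
arr[mid]=9<10: swap arr[0],arr[0]; lo=1,mid=1 → [9,13,8,7,12,6,10,5,11,16]
arr[mid]=13>10: swap arr[1],arr[7]; hi=6 → [9,5,8,7,12,6,10,13,11,16]
arr[mid]=5<10: swap arr[1],arr[1]; lo=2,mid=2 → [9,5,8,7,12,6,10,13,11,16]
arr[mid]=8<10: swap arr[2],arr[2]; lo=3,mid=3 → [9,5,8,7,12,6,10,13,11,16]
arr[mid]=7<10: swap arr[3],arr[3]; lo=4,mid=4 → [9,5,8,7,12,6,10,13,11,16]
arr[mid]=12>10: swap arr[4],arr[6]; hi=5 → [9,5,8,7,10,6,12,13,11,16]
arr[mid]=10=10: mid=5
arr[mid]=6<10: swap arr[4],arr[5]; lo=5,mid=6 → [9,5,8,7,6,10,12,13,11,16]
end: lo=5, hi=5; arr = [9,5,8,7,6,10,12,13,11,16]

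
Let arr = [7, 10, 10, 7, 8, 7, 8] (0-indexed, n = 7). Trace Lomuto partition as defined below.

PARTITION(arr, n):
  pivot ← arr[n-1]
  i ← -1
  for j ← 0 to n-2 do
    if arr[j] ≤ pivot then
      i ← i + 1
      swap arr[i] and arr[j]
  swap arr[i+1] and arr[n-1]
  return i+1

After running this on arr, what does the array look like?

[7, 7, 8, 7, 8, 10, 10]

pivot = arr[6] = 8; i = -1
j=0: arr[0]=7 ≤ 8 → i=0, swap arr[0],arr[0] (no change) → [7, 10, 10, 7, 8, 7, 8]
j=1: arr[1]=10 > 8 → no swap
j=2: arr[2]=10 > 8 → no swap
j=3: arr[3]=7 ≤ 8 → i=1, swap arr[1],arr[3] → [7, 7, 10, 10, 8, 7, 8]
j=4: arr[4]=8 ≤ 8 → i=2, swap arr[2],arr[4] → [7, 7, 8, 10, 10, 7, 8]
j=5: arr[5]=7 ≤ 8 → i=3, swap arr[3],arr[5] → [7, 7, 8, 7, 10, 10, 8]
final swap arr[4],arr[6] → [7, 7, 8, 7, 8, 10, 10]; return 4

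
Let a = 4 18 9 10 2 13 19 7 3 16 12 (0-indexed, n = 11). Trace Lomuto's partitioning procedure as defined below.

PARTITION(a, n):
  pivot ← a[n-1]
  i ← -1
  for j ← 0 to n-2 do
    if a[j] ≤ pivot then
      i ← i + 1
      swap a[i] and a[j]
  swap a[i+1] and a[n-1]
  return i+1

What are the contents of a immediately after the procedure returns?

4 9 10 2 7 3 12 18 13 16 19

pivot=12, i=-1
j=0: 4≤12, i=0, swap(0,0) ⇒ 4 18 9 10 2 13 19 7 3 16 12
j=1: 18>12, skip
j=2: 9≤12, i=1, swap(1,2) ⇒ 4 9 18 10 2 13 19 7 3 16 12
j=3: 10≤12, i=2, swap(2,3) ⇒ 4 9 10 18 2 13 19 7 3 16 12
j=4: 2≤12, i=3, swap(3,4) ⇒ 4 9 10 2 18 13 19 7 3 16 12
j=5: 13>12, skip
j=6: 19>12, skip
j=7: 7≤12, i=4, swap(4,7) ⇒ 4 9 10 2 7 13 19 18 3 16 12
j=8: 3≤12, i=5, swap(5,8) ⇒ 4 9 10 2 7 3 19 18 13 16 12
j=9: 16>12, skip
swap(6,10) ⇒ 4 9 10 2 7 3 12 18 13 16 19; return 6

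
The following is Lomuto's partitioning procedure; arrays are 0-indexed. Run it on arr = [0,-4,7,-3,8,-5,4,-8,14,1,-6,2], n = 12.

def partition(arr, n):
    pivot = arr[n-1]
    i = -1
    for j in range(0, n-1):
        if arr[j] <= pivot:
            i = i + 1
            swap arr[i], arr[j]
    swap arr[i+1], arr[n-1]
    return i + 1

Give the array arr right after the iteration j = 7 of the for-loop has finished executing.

[0,-4,-3,-5,-8,7,4,8,14,1,-6,2]

pivot=2, i=-1
j=0: 0≤2, i=0, swap(0,0) ⇒ [0,-4,7,-3,8,-5,4,-8,14,1,-6,2]
j=1: -4≤2, i=1, swap(1,1) ⇒ [0,-4,7,-3,8,-5,4,-8,14,1,-6,2]
j=2: 7>2, skip
j=3: -3≤2, i=2, swap(2,3) ⇒ [0,-4,-3,7,8,-5,4,-8,14,1,-6,2]
j=4: 8>2, skip
j=5: -5≤2, i=3, swap(3,5) ⇒ [0,-4,-3,-5,8,7,4,-8,14,1,-6,2]
j=6: 4>2, skip
j=7: -8≤2, i=4, swap(4,7) ⇒ [0,-4,-3,-5,-8,7,4,8,14,1,-6,2]
(after j=7) arr = [0,-4,-3,-5,-8,7,4,8,14,1,-6,2]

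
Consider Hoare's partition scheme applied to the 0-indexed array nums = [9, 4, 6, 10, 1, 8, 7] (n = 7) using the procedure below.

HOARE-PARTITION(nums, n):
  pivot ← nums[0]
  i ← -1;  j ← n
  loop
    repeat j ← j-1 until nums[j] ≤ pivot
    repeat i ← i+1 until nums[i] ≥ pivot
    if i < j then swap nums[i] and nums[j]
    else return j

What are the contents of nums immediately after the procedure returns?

pivot=9
j stops at 6 (7), i stops at 0 (9); swap ⇒ [7, 4, 6, 10, 1, 8, 9]
j stops at 5 (8), i stops at 3 (10); swap ⇒ [7, 4, 6, 8, 1, 10, 9]
j stops at 4, i stops at 5; i≥j ⇒ return 4. nums=[7, 4, 6, 8, 1, 10, 9]

[7, 4, 6, 8, 1, 10, 9]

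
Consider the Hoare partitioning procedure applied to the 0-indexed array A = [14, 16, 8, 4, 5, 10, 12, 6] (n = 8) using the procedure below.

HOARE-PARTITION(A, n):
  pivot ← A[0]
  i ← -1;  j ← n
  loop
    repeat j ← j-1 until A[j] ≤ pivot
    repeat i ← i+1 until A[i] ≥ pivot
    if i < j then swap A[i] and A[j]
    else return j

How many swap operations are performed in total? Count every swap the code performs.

2

pivot=14
j stops at 7 (6), i stops at 0 (14); swap ⇒ [6, 16, 8, 4, 5, 10, 12, 14]
j stops at 6 (12), i stops at 1 (16); swap ⇒ [6, 12, 8, 4, 5, 10, 16, 14]
j stops at 5, i stops at 6; i≥j ⇒ return 5. A=[6, 12, 8, 4, 5, 10, 16, 14]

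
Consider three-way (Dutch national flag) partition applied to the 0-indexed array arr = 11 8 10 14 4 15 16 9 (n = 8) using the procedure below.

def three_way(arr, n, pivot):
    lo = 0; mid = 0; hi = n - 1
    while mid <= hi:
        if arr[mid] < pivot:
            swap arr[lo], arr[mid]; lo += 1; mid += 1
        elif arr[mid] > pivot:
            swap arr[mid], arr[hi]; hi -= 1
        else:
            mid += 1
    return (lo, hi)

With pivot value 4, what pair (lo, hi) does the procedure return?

pivot = 4; lo=0, mid=0, hi=7
arr[mid]=11>4: swap arr[0],arr[7]; hi=6 → 9 8 10 14 4 15 16 11
arr[mid]=9>4: swap arr[0],arr[6]; hi=5 → 16 8 10 14 4 15 9 11
arr[mid]=16>4: swap arr[0],arr[5]; hi=4 → 15 8 10 14 4 16 9 11
arr[mid]=15>4: swap arr[0],arr[4]; hi=3 → 4 8 10 14 15 16 9 11
arr[mid]=4=4: mid=1
arr[mid]=8>4: swap arr[1],arr[3]; hi=2 → 4 14 10 8 15 16 9 11
arr[mid]=14>4: swap arr[1],arr[2]; hi=1 → 4 10 14 8 15 16 9 11
arr[mid]=10>4: swap arr[1],arr[1]; hi=0 → 4 10 14 8 15 16 9 11
end: lo=0, hi=0; arr = 4 10 14 8 15 16 9 11

(0, 0)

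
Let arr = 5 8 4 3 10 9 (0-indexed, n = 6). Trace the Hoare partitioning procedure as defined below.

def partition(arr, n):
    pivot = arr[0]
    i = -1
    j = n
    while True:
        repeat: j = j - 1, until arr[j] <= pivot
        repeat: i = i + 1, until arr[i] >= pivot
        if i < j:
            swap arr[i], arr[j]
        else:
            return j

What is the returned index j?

1

pivot=5
j stops at 3 (3), i stops at 0 (5); swap ⇒ 3 8 4 5 10 9
j stops at 2 (4), i stops at 1 (8); swap ⇒ 3 4 8 5 10 9
j stops at 1, i stops at 2; i≥j ⇒ return 1. arr=3 4 8 5 10 9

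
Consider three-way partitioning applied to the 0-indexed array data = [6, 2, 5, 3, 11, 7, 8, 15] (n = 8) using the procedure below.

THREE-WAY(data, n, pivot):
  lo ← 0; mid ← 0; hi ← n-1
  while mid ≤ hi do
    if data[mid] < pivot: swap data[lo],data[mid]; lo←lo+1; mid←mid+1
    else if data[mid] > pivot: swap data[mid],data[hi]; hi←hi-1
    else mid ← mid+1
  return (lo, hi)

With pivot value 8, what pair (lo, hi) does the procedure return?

(5, 5)

pivot = 8; lo=0, mid=0, hi=7
data[mid]=6<8: swap data[0],data[0]; lo=1,mid=1 → [6, 2, 5, 3, 11, 7, 8, 15]
data[mid]=2<8: swap data[1],data[1]; lo=2,mid=2 → [6, 2, 5, 3, 11, 7, 8, 15]
data[mid]=5<8: swap data[2],data[2]; lo=3,mid=3 → [6, 2, 5, 3, 11, 7, 8, 15]
data[mid]=3<8: swap data[3],data[3]; lo=4,mid=4 → [6, 2, 5, 3, 11, 7, 8, 15]
data[mid]=11>8: swap data[4],data[7]; hi=6 → [6, 2, 5, 3, 15, 7, 8, 11]
data[mid]=15>8: swap data[4],data[6]; hi=5 → [6, 2, 5, 3, 8, 7, 15, 11]
data[mid]=8=8: mid=5
data[mid]=7<8: swap data[4],data[5]; lo=5,mid=6 → [6, 2, 5, 3, 7, 8, 15, 11]
end: lo=5, hi=5; data = [6, 2, 5, 3, 7, 8, 15, 11]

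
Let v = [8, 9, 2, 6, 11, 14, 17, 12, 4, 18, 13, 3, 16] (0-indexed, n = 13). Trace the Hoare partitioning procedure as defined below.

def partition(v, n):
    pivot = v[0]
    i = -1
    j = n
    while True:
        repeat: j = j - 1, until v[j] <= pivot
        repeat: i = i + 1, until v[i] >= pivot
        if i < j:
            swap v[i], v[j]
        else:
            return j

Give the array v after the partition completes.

pivot=8
j stops at 11 (3), i stops at 0 (8); swap ⇒ [3, 9, 2, 6, 11, 14, 17, 12, 4, 18, 13, 8, 16]
j stops at 8 (4), i stops at 1 (9); swap ⇒ [3, 4, 2, 6, 11, 14, 17, 12, 9, 18, 13, 8, 16]
j stops at 3, i stops at 4; i≥j ⇒ return 3. v=[3, 4, 2, 6, 11, 14, 17, 12, 9, 18, 13, 8, 16]

[3, 4, 2, 6, 11, 14, 17, 12, 9, 18, 13, 8, 16]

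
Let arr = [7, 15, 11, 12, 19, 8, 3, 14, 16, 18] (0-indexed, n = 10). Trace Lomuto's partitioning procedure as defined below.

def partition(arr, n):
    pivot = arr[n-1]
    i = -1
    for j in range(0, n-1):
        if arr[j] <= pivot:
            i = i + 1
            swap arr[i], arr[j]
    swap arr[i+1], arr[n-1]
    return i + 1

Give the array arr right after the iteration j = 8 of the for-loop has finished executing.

pivot=18, i=-1
j=0: 7≤18, i=0, swap(0,0) ⇒ [7, 15, 11, 12, 19, 8, 3, 14, 16, 18]
j=1: 15≤18, i=1, swap(1,1) ⇒ [7, 15, 11, 12, 19, 8, 3, 14, 16, 18]
j=2: 11≤18, i=2, swap(2,2) ⇒ [7, 15, 11, 12, 19, 8, 3, 14, 16, 18]
j=3: 12≤18, i=3, swap(3,3) ⇒ [7, 15, 11, 12, 19, 8, 3, 14, 16, 18]
j=4: 19>18, skip
j=5: 8≤18, i=4, swap(4,5) ⇒ [7, 15, 11, 12, 8, 19, 3, 14, 16, 18]
j=6: 3≤18, i=5, swap(5,6) ⇒ [7, 15, 11, 12, 8, 3, 19, 14, 16, 18]
j=7: 14≤18, i=6, swap(6,7) ⇒ [7, 15, 11, 12, 8, 3, 14, 19, 16, 18]
j=8: 16≤18, i=7, swap(7,8) ⇒ [7, 15, 11, 12, 8, 3, 14, 16, 19, 18]
(after j=8) arr = [7, 15, 11, 12, 8, 3, 14, 16, 19, 18]

[7, 15, 11, 12, 8, 3, 14, 16, 19, 18]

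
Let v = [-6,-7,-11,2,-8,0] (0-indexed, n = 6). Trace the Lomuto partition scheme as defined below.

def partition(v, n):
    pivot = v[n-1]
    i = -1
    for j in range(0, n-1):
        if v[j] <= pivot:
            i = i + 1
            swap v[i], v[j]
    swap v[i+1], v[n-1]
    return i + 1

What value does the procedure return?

4

pivot = v[5] = 0; i = -1
j=0: v[0]=-6 ≤ 0 → i=0, swap v[0],v[0] (no change) → [-6,-7,-11,2,-8,0]
j=1: v[1]=-7 ≤ 0 → i=1, swap v[1],v[1] (no change) → [-6,-7,-11,2,-8,0]
j=2: v[2]=-11 ≤ 0 → i=2, swap v[2],v[2] (no change) → [-6,-7,-11,2,-8,0]
j=3: v[3]=2 > 0 → no swap
j=4: v[4]=-8 ≤ 0 → i=3, swap v[3],v[4] → [-6,-7,-11,-8,2,0]
final swap v[4],v[5] → [-6,-7,-11,-8,0,2]; return 4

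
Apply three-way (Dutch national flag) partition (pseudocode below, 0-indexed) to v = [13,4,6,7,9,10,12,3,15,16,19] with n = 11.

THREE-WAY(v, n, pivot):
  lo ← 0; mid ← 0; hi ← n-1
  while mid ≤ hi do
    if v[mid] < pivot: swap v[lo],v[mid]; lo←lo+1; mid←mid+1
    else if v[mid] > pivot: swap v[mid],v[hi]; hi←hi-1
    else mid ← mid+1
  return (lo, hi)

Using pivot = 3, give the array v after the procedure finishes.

lo=0 mid=0 hi=10
13>3: swap(0,10), hi=9 ⇒ [19,4,6,7,9,10,12,3,15,16,13]
19>3: swap(0,9), hi=8 ⇒ [16,4,6,7,9,10,12,3,15,19,13]
16>3: swap(0,8), hi=7 ⇒ [15,4,6,7,9,10,12,3,16,19,13]
15>3: swap(0,7), hi=6 ⇒ [3,4,6,7,9,10,12,15,16,19,13]
3=3: mid=1
4>3: swap(1,6), hi=5 ⇒ [3,12,6,7,9,10,4,15,16,19,13]
12>3: swap(1,5), hi=4 ⇒ [3,10,6,7,9,12,4,15,16,19,13]
10>3: swap(1,4), hi=3 ⇒ [3,9,6,7,10,12,4,15,16,19,13]
9>3: swap(1,3), hi=2 ⇒ [3,7,6,9,10,12,4,15,16,19,13]
7>3: swap(1,2), hi=1 ⇒ [3,6,7,9,10,12,4,15,16,19,13]
6>3: swap(1,1), hi=0 ⇒ [3,6,7,9,10,12,4,15,16,19,13]
done. lo=0 hi=0; v=[3,6,7,9,10,12,4,15,16,19,13]

[3,6,7,9,10,12,4,15,16,19,13]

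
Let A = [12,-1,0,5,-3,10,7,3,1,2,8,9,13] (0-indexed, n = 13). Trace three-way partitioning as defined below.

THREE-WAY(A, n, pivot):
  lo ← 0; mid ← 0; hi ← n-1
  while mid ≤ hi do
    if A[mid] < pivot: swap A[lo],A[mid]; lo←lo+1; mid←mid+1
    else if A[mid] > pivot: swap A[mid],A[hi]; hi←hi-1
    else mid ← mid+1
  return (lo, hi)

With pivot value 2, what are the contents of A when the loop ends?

[-1,0,1,-3,2,7,3,10,5,8,9,13,12]

lo=0 mid=0 hi=12
12>2: swap(0,12), hi=11 ⇒ [13,-1,0,5,-3,10,7,3,1,2,8,9,12]
13>2: swap(0,11), hi=10 ⇒ [9,-1,0,5,-3,10,7,3,1,2,8,13,12]
9>2: swap(0,10), hi=9 ⇒ [8,-1,0,5,-3,10,7,3,1,2,9,13,12]
8>2: swap(0,9), hi=8 ⇒ [2,-1,0,5,-3,10,7,3,1,8,9,13,12]
2=2: mid=1
-1<2: swap(0,1), lo=1 mid=2 ⇒ [-1,2,0,5,-3,10,7,3,1,8,9,13,12]
0<2: swap(1,2), lo=2 mid=3 ⇒ [-1,0,2,5,-3,10,7,3,1,8,9,13,12]
5>2: swap(3,8), hi=7 ⇒ [-1,0,2,1,-3,10,7,3,5,8,9,13,12]
1<2: swap(2,3), lo=3 mid=4 ⇒ [-1,0,1,2,-3,10,7,3,5,8,9,13,12]
-3<2: swap(3,4), lo=4 mid=5 ⇒ [-1,0,1,-3,2,10,7,3,5,8,9,13,12]
10>2: swap(5,7), hi=6 ⇒ [-1,0,1,-3,2,3,7,10,5,8,9,13,12]
3>2: swap(5,6), hi=5 ⇒ [-1,0,1,-3,2,7,3,10,5,8,9,13,12]
7>2: swap(5,5), hi=4 ⇒ [-1,0,1,-3,2,7,3,10,5,8,9,13,12]
done. lo=4 hi=4; A=[-1,0,1,-3,2,7,3,10,5,8,9,13,12]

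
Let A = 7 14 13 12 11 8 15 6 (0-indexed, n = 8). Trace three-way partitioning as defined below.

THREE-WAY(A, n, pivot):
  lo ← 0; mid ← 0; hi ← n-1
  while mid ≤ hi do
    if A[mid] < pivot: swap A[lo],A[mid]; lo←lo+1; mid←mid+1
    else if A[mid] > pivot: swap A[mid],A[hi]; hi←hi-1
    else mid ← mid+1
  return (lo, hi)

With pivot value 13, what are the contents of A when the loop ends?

pivot = 13; lo=0, mid=0, hi=7
A[mid]=7<13: swap A[0],A[0]; lo=1,mid=1 → 7 14 13 12 11 8 15 6
A[mid]=14>13: swap A[1],A[7]; hi=6 → 7 6 13 12 11 8 15 14
A[mid]=6<13: swap A[1],A[1]; lo=2,mid=2 → 7 6 13 12 11 8 15 14
A[mid]=13=13: mid=3
A[mid]=12<13: swap A[2],A[3]; lo=3,mid=4 → 7 6 12 13 11 8 15 14
A[mid]=11<13: swap A[3],A[4]; lo=4,mid=5 → 7 6 12 11 13 8 15 14
A[mid]=8<13: swap A[4],A[5]; lo=5,mid=6 → 7 6 12 11 8 13 15 14
A[mid]=15>13: swap A[6],A[6]; hi=5 → 7 6 12 11 8 13 15 14
end: lo=5, hi=5; A = 7 6 12 11 8 13 15 14

7 6 12 11 8 13 15 14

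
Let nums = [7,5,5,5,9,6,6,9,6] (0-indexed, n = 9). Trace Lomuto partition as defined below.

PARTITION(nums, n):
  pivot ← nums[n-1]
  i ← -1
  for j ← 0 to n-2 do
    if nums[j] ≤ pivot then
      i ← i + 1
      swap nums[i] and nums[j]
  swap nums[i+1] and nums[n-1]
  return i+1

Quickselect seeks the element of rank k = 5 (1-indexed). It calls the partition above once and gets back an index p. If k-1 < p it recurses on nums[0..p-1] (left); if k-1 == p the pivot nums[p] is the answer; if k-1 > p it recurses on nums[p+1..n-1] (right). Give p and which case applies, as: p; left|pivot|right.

5; left

pivot = nums[8] = 6; i = -1
j=0: nums[0]=7 > 6 → no swap
j=1: nums[1]=5 ≤ 6 → i=0, swap nums[0],nums[1] → [5,7,5,5,9,6,6,9,6]
j=2: nums[2]=5 ≤ 6 → i=1, swap nums[1],nums[2] → [5,5,7,5,9,6,6,9,6]
j=3: nums[3]=5 ≤ 6 → i=2, swap nums[2],nums[3] → [5,5,5,7,9,6,6,9,6]
j=4: nums[4]=9 > 6 → no swap
j=5: nums[5]=6 ≤ 6 → i=3, swap nums[3],nums[5] → [5,5,5,6,9,7,6,9,6]
j=6: nums[6]=6 ≤ 6 → i=4, swap nums[4],nums[6] → [5,5,5,6,6,7,9,9,6]
j=7: nums[7]=9 > 6 → no swap
final swap nums[5],nums[8] → [5,5,5,6,6,6,9,9,7]; return 5
p = 5; k-1 = 4 < 5 ⇒ left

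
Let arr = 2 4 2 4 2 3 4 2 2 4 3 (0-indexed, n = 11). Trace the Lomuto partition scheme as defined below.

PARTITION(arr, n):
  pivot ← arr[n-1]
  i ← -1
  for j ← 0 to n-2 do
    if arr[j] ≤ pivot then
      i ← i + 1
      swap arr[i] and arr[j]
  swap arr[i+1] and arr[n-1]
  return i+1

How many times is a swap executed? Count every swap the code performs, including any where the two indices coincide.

pivot=3, i=-1
j=0: 2≤3, i=0, swap(0,0) ⇒ 2 4 2 4 2 3 4 2 2 4 3
j=1: 4>3, skip
j=2: 2≤3, i=1, swap(1,2) ⇒ 2 2 4 4 2 3 4 2 2 4 3
j=3: 4>3, skip
j=4: 2≤3, i=2, swap(2,4) ⇒ 2 2 2 4 4 3 4 2 2 4 3
j=5: 3≤3, i=3, swap(3,5) ⇒ 2 2 2 3 4 4 4 2 2 4 3
j=6: 4>3, skip
j=7: 2≤3, i=4, swap(4,7) ⇒ 2 2 2 3 2 4 4 4 2 4 3
j=8: 2≤3, i=5, swap(5,8) ⇒ 2 2 2 3 2 2 4 4 4 4 3
j=9: 4>3, skip
swap(6,10) ⇒ 2 2 2 3 2 2 3 4 4 4 4; return 6

7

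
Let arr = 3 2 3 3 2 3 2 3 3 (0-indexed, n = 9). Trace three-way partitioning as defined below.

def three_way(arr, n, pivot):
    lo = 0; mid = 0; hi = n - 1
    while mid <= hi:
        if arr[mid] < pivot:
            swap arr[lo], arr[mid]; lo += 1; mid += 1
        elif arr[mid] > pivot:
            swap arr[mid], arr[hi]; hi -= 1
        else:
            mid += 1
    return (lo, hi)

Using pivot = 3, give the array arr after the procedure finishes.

lo=0 mid=0 hi=8
3=3: mid=1
2<3: swap(0,1), lo=1 mid=2 ⇒ 2 3 3 3 2 3 2 3 3
3=3: mid=3
3=3: mid=4
2<3: swap(1,4), lo=2 mid=5 ⇒ 2 2 3 3 3 3 2 3 3
3=3: mid=6
2<3: swap(2,6), lo=3 mid=7 ⇒ 2 2 2 3 3 3 3 3 3
3=3: mid=8
3=3: mid=9
done. lo=3 hi=8; arr=2 2 2 3 3 3 3 3 3

2 2 2 3 3 3 3 3 3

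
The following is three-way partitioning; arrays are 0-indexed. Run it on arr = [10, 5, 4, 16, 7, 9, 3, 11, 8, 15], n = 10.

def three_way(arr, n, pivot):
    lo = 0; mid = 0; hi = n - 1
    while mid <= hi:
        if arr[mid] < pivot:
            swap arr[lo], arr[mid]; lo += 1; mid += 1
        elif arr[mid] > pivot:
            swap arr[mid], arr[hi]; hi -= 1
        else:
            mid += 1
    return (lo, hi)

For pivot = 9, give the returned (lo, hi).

lo=0 mid=0 hi=9
10>9: swap(0,9), hi=8 ⇒ [15, 5, 4, 16, 7, 9, 3, 11, 8, 10]
15>9: swap(0,8), hi=7 ⇒ [8, 5, 4, 16, 7, 9, 3, 11, 15, 10]
8<9: swap(0,0), lo=1 mid=1 ⇒ [8, 5, 4, 16, 7, 9, 3, 11, 15, 10]
5<9: swap(1,1), lo=2 mid=2 ⇒ [8, 5, 4, 16, 7, 9, 3, 11, 15, 10]
4<9: swap(2,2), lo=3 mid=3 ⇒ [8, 5, 4, 16, 7, 9, 3, 11, 15, 10]
16>9: swap(3,7), hi=6 ⇒ [8, 5, 4, 11, 7, 9, 3, 16, 15, 10]
11>9: swap(3,6), hi=5 ⇒ [8, 5, 4, 3, 7, 9, 11, 16, 15, 10]
3<9: swap(3,3), lo=4 mid=4 ⇒ [8, 5, 4, 3, 7, 9, 11, 16, 15, 10]
7<9: swap(4,4), lo=5 mid=5 ⇒ [8, 5, 4, 3, 7, 9, 11, 16, 15, 10]
9=9: mid=6
done. lo=5 hi=5; arr=[8, 5, 4, 3, 7, 9, 11, 16, 15, 10]

(5, 5)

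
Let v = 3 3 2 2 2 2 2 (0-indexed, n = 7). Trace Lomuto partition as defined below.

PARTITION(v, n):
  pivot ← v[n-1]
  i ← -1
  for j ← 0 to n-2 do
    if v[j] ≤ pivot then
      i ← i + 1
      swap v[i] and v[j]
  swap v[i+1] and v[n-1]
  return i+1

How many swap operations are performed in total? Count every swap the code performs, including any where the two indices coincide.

5

pivot=2, i=-1
j=0: 3>2, skip
j=1: 3>2, skip
j=2: 2≤2, i=0, swap(0,2) ⇒ 2 3 3 2 2 2 2
j=3: 2≤2, i=1, swap(1,3) ⇒ 2 2 3 3 2 2 2
j=4: 2≤2, i=2, swap(2,4) ⇒ 2 2 2 3 3 2 2
j=5: 2≤2, i=3, swap(3,5) ⇒ 2 2 2 2 3 3 2
swap(4,6) ⇒ 2 2 2 2 2 3 3; return 4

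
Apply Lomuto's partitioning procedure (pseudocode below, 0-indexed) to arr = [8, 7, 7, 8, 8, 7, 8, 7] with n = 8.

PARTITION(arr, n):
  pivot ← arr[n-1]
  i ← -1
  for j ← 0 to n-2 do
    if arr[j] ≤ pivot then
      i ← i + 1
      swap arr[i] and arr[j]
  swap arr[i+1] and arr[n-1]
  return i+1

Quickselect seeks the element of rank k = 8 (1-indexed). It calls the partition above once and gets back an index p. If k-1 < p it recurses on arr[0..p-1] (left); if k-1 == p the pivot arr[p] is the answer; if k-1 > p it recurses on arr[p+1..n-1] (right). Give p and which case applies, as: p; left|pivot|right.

pivot=7, i=-1
j=0: 8>7, skip
j=1: 7≤7, i=0, swap(0,1) ⇒ [7, 8, 7, 8, 8, 7, 8, 7]
j=2: 7≤7, i=1, swap(1,2) ⇒ [7, 7, 8, 8, 8, 7, 8, 7]
j=3: 8>7, skip
j=4: 8>7, skip
j=5: 7≤7, i=2, swap(2,5) ⇒ [7, 7, 7, 8, 8, 8, 8, 7]
j=6: 8>7, skip
swap(3,7) ⇒ [7, 7, 7, 7, 8, 8, 8, 8]; return 3
p = 3; k-1 = 7 > 3 ⇒ right

3; right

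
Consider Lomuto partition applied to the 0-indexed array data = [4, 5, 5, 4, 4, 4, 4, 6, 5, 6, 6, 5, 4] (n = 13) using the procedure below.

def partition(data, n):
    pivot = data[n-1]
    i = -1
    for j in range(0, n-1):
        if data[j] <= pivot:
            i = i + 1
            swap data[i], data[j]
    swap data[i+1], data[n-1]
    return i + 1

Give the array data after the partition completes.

[4, 4, 4, 4, 4, 4, 5, 6, 5, 6, 6, 5, 5]

pivot=4, i=-1
j=0: 4≤4, i=0, swap(0,0) ⇒ [4, 5, 5, 4, 4, 4, 4, 6, 5, 6, 6, 5, 4]
j=1: 5>4, skip
j=2: 5>4, skip
j=3: 4≤4, i=1, swap(1,3) ⇒ [4, 4, 5, 5, 4, 4, 4, 6, 5, 6, 6, 5, 4]
j=4: 4≤4, i=2, swap(2,4) ⇒ [4, 4, 4, 5, 5, 4, 4, 6, 5, 6, 6, 5, 4]
j=5: 4≤4, i=3, swap(3,5) ⇒ [4, 4, 4, 4, 5, 5, 4, 6, 5, 6, 6, 5, 4]
j=6: 4≤4, i=4, swap(4,6) ⇒ [4, 4, 4, 4, 4, 5, 5, 6, 5, 6, 6, 5, 4]
j=7: 6>4, skip
j=8: 5>4, skip
j=9: 6>4, skip
j=10: 6>4, skip
j=11: 5>4, skip
swap(5,12) ⇒ [4, 4, 4, 4, 4, 4, 5, 6, 5, 6, 6, 5, 5]; return 5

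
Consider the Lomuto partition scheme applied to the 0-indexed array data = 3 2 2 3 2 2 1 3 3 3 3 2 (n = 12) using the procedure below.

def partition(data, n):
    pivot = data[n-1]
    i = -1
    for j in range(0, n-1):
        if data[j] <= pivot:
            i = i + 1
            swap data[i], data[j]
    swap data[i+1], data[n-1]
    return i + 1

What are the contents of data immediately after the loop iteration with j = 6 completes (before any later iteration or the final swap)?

2 2 2 2 1 3 3 3 3 3 3 2

pivot=2, i=-1
j=0: 3>2, skip
j=1: 2≤2, i=0, swap(0,1) ⇒ 2 3 2 3 2 2 1 3 3 3 3 2
j=2: 2≤2, i=1, swap(1,2) ⇒ 2 2 3 3 2 2 1 3 3 3 3 2
j=3: 3>2, skip
j=4: 2≤2, i=2, swap(2,4) ⇒ 2 2 2 3 3 2 1 3 3 3 3 2
j=5: 2≤2, i=3, swap(3,5) ⇒ 2 2 2 2 3 3 1 3 3 3 3 2
j=6: 1≤2, i=4, swap(4,6) ⇒ 2 2 2 2 1 3 3 3 3 3 3 2
(after j=6) data = 2 2 2 2 1 3 3 3 3 3 3 2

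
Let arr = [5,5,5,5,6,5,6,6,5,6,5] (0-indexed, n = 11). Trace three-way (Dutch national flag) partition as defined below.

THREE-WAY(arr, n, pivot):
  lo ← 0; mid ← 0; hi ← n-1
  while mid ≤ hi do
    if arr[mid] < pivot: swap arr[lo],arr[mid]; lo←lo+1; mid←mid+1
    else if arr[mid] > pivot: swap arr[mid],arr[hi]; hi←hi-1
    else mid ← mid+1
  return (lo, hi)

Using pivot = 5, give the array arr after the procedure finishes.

[5,5,5,5,5,5,5,6,6,6,6]

lo=0 mid=0 hi=10
5=5: mid=1
5=5: mid=2
5=5: mid=3
5=5: mid=4
6>5: swap(4,10), hi=9 ⇒ [5,5,5,5,5,5,6,6,5,6,6]
5=5: mid=5
5=5: mid=6
6>5: swap(6,9), hi=8 ⇒ [5,5,5,5,5,5,6,6,5,6,6]
6>5: swap(6,8), hi=7 ⇒ [5,5,5,5,5,5,5,6,6,6,6]
5=5: mid=7
6>5: swap(7,7), hi=6 ⇒ [5,5,5,5,5,5,5,6,6,6,6]
done. lo=0 hi=6; arr=[5,5,5,5,5,5,5,6,6,6,6]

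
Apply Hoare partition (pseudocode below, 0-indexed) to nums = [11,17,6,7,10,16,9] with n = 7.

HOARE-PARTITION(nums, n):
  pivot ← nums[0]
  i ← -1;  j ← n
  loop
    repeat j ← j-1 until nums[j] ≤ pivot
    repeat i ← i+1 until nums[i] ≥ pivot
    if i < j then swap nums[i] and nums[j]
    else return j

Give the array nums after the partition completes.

pivot=11
j stops at 6 (9), i stops at 0 (11); swap ⇒ [9,17,6,7,10,16,11]
j stops at 4 (10), i stops at 1 (17); swap ⇒ [9,10,6,7,17,16,11]
j stops at 3, i stops at 4; i≥j ⇒ return 3. nums=[9,10,6,7,17,16,11]

[9,10,6,7,17,16,11]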